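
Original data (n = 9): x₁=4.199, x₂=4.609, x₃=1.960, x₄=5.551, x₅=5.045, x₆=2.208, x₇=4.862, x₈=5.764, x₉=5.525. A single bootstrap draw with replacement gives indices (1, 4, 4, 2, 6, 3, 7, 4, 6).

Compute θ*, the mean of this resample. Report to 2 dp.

θ* = 4.08

Resample values: 4.199, 5.551, 5.551, 4.609, 2.208, 1.960, 4.862, 5.551, 2.208.
Mean = (4.199 + 5.551 + 5.551 + 4.609 + 2.208 + 1.960 + 4.862 + 5.551 + 2.208) / 9 = 36.6990 / 9 = 4.08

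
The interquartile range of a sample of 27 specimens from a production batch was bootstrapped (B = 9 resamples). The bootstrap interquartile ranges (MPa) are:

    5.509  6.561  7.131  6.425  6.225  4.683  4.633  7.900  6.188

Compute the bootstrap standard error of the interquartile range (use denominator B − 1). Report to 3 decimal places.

SE* = 1.069

Bootstrap SE is the standard deviation of the 9 replicate interquartile ranges.
Mean of replicates: (5.509 + 6.561 + 7.131 + 6.425 + 6.225 + 4.683 + 4.633 + 7.900 + 6.188) / 9 = 55.2550 / 9 = 6.1394
Sum of squared deviations: (−0.6304)² + (+0.4216)² + (+0.9916)² + (+0.2856)² + (+0.0856)² + (−1.4564)² + (−1.5064)² + (+1.7606)² + (+0.0486)² = 9.1397
Variance = 9.1397 / 8 = 1.1425
SE* = √1.1425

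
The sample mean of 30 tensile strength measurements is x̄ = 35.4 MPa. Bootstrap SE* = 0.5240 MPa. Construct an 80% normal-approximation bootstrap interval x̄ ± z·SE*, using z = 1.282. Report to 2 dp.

(34.73, 36.07)

Margin = 1.282 × 0.5240 = 0.672
Interval: 35.4 ± 0.672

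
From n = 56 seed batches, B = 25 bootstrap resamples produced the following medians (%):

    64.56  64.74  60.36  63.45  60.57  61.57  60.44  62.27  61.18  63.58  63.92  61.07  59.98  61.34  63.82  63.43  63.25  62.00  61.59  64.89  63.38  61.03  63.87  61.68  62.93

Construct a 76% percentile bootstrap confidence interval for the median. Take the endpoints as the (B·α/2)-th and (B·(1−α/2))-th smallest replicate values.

(60.44, 63.92)

Sorted replicates: 59.98, 60.36, 60.44, 60.57, 61.03, 61.07, 61.18, 61.34, 61.57, 61.59, 61.68, 62.00, 62.27, 62.93, 63.25, 63.38, 63.43, 63.45, 63.58, 63.82, 63.87, 63.92, 64.56, 64.74, 64.89
α = 0.24; lower rank = 25 × 0.120 = 3; upper rank = 25 × 0.880 = 22.
The 3rd smallest replicate is 60.44; the 22nd is 63.92.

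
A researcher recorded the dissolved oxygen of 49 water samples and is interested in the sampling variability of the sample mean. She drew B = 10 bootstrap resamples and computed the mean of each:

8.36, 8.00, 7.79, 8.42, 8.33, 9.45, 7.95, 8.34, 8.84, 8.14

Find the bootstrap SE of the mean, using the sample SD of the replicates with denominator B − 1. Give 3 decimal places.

Bootstrap SE is the standard deviation of the 10 replicate means.
Mean of replicates: (8.36 + 8.00 + 7.79 + 8.42 + 8.33 + 9.45 + 7.95 + 8.34 + 8.84 + 8.14) / 10 = 83.6200 / 10 = 8.3620
Sum of squared deviations: (−0.0020)² + (−0.3620)² + (−0.5720)² + (+0.0580)² + (−0.0320)² + (+1.0880)² + (−0.4120)² + (−0.0220)² + (+0.4780)² + (−0.2220)² = 2.0944
Variance = 2.0944 / 9 = 0.2327
SE* = √0.2327

SE* = 0.482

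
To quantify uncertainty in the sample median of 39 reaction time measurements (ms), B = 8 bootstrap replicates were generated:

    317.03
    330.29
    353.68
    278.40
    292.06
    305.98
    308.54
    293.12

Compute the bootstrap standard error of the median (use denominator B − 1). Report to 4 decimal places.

Bootstrap SE is the standard deviation of the 8 replicate medians.
Mean of replicates: (317.03 + 330.29 + 353.68 + 278.40 + 292.06 + 305.98 + 308.54 + 293.12) / 8 = 2479.10000 / 8 = 309.88750
Sum of squared deviations: (+7.14250)² + (+20.40250)² + (+43.79250)² + (−31.48750)² + (−17.82750)² + (−3.90750)² + (−1.34750)² + (−16.76750)² = 3992.57615
Variance = 3992.57615 / 7 = 570.36802
SE* = √570.36802

SE* = 23.8824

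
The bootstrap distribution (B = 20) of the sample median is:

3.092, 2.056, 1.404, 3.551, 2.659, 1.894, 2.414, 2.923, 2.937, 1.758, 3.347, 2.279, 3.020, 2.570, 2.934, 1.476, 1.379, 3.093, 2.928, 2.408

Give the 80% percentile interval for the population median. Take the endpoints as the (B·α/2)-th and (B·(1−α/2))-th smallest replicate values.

Sorted replicates: 1.379, 1.404, 1.476, 1.758, 1.894, 2.056, 2.279, 2.408, 2.414, 2.570, 2.659, 2.923, 2.928, 2.934, 2.937, 3.020, 3.092, 3.093, 3.347, 3.551
α = 0.20; lower rank = 20 × 0.100 = 2; upper rank = 20 × 0.900 = 18.
The 2nd smallest replicate is 1.404; the 18th is 3.093.

(1.404, 3.093)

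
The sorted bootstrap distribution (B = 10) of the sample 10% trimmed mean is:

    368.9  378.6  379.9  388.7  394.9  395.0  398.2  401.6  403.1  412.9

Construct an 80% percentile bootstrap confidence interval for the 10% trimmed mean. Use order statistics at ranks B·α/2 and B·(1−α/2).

(368.9, 403.1)

α = 0.20; lower rank = 10 × 0.100 = 1; upper rank = 10 × 0.900 = 9.
The 1st smallest replicate is 368.9; the 9th is 403.1.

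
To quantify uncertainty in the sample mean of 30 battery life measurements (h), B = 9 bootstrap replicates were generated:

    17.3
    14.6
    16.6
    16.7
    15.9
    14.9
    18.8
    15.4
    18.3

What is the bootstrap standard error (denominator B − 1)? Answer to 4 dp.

Bootstrap SE is the standard deviation of the 9 replicate means.
Mean of replicates: (17.3 + 14.6 + 16.6 + 16.7 + 15.9 + 14.9 + 18.8 + 15.4 + 18.3) / 9 = 148.50000 / 9 = 16.50000
Sum of squared deviations: (+0.80000)² + (−1.90000)² + (+0.10000)² + (+0.20000)² + (−0.60000)² + (−1.60000)² + (+2.30000)² + (−1.10000)² + (+1.80000)² = 16.96000
Variance = 16.96000 / 8 = 2.12000
SE* = √2.12000

SE* = 1.4560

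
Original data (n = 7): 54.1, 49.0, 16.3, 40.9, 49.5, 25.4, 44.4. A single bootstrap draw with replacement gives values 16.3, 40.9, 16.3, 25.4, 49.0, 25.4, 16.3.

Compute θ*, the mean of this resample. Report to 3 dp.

θ* = 27.086

Mean = (16.3 + 40.9 + 16.3 + 25.4 + 49.0 + 25.4 + 16.3) / 7 = 189.60 / 7 = 27.086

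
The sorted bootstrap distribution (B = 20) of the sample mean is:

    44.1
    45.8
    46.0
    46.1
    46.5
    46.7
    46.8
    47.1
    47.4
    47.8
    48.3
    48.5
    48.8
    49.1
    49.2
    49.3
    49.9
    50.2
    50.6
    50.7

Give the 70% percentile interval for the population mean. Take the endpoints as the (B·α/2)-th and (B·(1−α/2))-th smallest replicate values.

α = 0.30; lower rank = 20 × 0.150 = 3; upper rank = 20 × 0.850 = 17.
The 3rd smallest replicate is 46.0; the 17th is 49.9.

(46.0, 49.9)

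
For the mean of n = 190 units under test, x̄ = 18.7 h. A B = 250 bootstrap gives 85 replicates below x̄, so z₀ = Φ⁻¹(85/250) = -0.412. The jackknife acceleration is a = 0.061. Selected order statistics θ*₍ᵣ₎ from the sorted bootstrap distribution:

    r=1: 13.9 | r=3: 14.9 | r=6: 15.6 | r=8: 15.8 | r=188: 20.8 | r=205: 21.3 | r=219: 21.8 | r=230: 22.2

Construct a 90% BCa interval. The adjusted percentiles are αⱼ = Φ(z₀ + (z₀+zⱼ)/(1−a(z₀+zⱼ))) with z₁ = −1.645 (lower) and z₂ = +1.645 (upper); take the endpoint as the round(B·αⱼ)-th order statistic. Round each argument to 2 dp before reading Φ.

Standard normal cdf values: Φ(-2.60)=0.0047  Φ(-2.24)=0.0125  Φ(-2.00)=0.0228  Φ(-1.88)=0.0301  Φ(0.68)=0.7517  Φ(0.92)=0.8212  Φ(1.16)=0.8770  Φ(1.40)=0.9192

(14.9, 21.3)

Lower: z₀ + z₁ = -0.412 + (-1.645) = -2.057; 1 − a(z₀+z₁) = 1 − (0.061)(-2.057) = 1.1255; argument = -0.412 + (-2.057)/1.1255 = -2.2397 → -2.24.
α₁ = Φ(-2.24) = 0.0125; rank = round(250 × 0.0125) = 3; θ*₍3₎ = 14.9.
Upper: z₀ + z₂ = 1.233; 1 − a(z₀+z₂) = 0.9248; argument = 0.9213 → 0.92; α₂ = 0.8212; rank = 205; θ*₍205₎ = 21.3.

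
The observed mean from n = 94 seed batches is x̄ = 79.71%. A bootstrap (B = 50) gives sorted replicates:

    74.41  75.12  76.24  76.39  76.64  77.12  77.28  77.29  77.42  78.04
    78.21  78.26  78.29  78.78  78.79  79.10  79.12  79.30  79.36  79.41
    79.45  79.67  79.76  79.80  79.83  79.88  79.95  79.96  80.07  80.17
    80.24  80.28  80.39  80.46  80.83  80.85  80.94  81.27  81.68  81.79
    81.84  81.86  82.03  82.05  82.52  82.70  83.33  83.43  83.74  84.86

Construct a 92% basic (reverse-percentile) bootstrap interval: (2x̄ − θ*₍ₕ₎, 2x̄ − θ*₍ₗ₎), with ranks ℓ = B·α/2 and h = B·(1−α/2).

Percentile endpoints at ranks 2 and 48: θ*₍2₎ = 75.12, θ*₍48₎ = 83.43.
Basic interval reflects these around x̄:
  lower = 2 × 79.71 − 83.43 = 75.99
  upper = 2 × 79.71 − 75.12 = 84.30

(75.99, 84.30)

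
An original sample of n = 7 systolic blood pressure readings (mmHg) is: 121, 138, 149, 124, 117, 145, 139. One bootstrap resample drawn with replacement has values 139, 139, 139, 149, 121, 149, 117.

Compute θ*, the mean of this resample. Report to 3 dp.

Mean = (139 + 139 + 139 + 149 + 121 + 149 + 117) / 7 = 953.0 / 7 = 136.143

θ* = 136.143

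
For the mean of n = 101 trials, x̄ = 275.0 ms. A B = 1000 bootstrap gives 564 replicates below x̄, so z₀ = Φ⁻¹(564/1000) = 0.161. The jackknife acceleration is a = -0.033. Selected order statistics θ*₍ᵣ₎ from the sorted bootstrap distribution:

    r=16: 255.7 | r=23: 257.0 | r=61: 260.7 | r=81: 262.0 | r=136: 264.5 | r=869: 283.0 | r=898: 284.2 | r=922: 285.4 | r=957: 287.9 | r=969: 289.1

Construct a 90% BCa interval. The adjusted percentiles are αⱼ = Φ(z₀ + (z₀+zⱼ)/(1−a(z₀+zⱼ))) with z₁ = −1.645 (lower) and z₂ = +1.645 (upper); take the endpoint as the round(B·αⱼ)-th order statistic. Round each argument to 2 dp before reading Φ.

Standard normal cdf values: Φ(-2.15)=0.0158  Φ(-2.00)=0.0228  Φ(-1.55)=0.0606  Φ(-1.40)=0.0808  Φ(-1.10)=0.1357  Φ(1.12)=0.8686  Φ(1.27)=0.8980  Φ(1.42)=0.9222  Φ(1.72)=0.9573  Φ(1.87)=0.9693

Lower: z₀ + z₁ = 0.161 + (-1.645) = -1.484; 1 − a(z₀+z₁) = 1 − (-0.033)(-1.484) = 0.9510; argument = 0.161 + (-1.484)/0.9510 = -1.3994 → -1.40.
α₁ = Φ(-1.40) = 0.0808; rank = round(1000 × 0.0808) = 81; θ*₍81₎ = 262.0.
Upper: z₀ + z₂ = 1.806; 1 − a(z₀+z₂) = 1.0596; argument = 1.8654 → 1.87; α₂ = 0.9693; rank = 969; θ*₍969₎ = 289.1.

(262.0, 289.1)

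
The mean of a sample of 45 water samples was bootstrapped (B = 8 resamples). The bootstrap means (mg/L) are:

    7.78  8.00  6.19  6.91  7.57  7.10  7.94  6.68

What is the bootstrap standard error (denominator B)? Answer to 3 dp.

Bootstrap SE is the standard deviation of the 8 replicate means.
Mean of replicates: (7.78 + 8.00 + 6.19 + 6.91 + 7.57 + 7.10 + 7.94 + 6.68) / 8 = 58.1700 / 8 = 7.2713
Sum of squared deviations: (+0.5088)² + (+0.7287)² + (−1.0812)² + (−0.3613)² + (+0.2988)² + (−0.1713)² + (+0.6688)² + (−0.5913)² = 3.0049
Variance = 3.0049 / 8 = 0.3756
SE* = √0.3756

SE* = 0.613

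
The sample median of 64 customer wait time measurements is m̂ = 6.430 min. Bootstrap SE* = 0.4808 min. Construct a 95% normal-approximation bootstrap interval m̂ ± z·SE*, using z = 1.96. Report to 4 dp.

(5.4876, 7.3724)

Margin = 1.96 × 0.4808 = 0.94237
Interval: 6.430 ± 0.94237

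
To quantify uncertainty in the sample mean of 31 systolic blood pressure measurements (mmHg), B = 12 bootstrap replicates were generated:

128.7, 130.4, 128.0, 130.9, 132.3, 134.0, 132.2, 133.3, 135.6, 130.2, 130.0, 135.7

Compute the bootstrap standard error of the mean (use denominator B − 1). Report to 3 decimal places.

SE* = 2.518

Bootstrap SE is the standard deviation of the 12 replicate means.
Mean of replicates: (128.7 + 130.4 + 128.0 + 130.9 + 132.3 + 134.0 + 132.2 + 133.3 + 135.6 + 130.2 + 130.0 + 135.7) / 12 = 1581.3000 / 12 = 131.7750
Sum of squared deviations: (−3.0750)² + (−1.3750)² + (−3.7750)² + (−0.8750)² + (+0.5250)² + (+2.2250)² + (+0.4250)² + (+1.5250)² + (+3.8250)² + (−1.5750)² + (−1.7750)² + (+3.9250)² = 69.7625
Variance = 69.7625 / 11 = 6.3420
SE* = √6.3420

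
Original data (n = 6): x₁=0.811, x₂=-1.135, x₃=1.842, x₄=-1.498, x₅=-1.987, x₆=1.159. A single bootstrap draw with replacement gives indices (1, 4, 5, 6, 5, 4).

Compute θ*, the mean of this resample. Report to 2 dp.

θ* = -0.83

Resample values: 0.811, -1.498, -1.987, 1.159, -1.987, -1.498.
Mean = (0.811 + (-1.498) + (-1.987) + 1.159 + (-1.987) + (-1.498)) / 6 = -5.0000 / 6 = -0.83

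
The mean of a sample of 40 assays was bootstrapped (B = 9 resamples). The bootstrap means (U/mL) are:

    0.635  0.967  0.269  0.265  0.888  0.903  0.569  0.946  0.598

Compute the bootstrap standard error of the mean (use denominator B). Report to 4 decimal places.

SE* = 0.2598

Bootstrap SE is the standard deviation of the 9 replicate means.
Mean of replicates: (0.635 + 0.967 + 0.269 + 0.265 + 0.888 + 0.903 + 0.569 + 0.946 + 0.598) / 9 = 6.04000 / 9 = 0.67111
Sum of squared deviations: (−0.03611)² + (+0.29589)² + (−0.40211)² + (−0.40611)² + (+0.21689)² + (+0.23189)² + (−0.10211)² + (+0.27489)² + (−0.07311)² = 0.60762
Variance = 0.60762 / 9 = 0.06751
SE* = √0.06751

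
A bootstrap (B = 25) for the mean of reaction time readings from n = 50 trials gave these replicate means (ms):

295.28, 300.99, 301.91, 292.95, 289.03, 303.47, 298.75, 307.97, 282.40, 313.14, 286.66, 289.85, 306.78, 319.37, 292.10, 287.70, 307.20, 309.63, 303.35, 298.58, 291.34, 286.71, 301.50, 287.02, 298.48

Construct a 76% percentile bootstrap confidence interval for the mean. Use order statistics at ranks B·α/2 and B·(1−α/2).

Sorted replicates: 282.40, 286.66, 286.71, 287.02, 287.70, 289.03, 289.85, 291.34, 292.10, 292.95, 295.28, 298.48, 298.58, 298.75, 300.99, 301.50, 301.91, 303.35, 303.47, 306.78, 307.20, 307.97, 309.63, 313.14, 319.37
α = 0.24; lower rank = 25 × 0.120 = 3; upper rank = 25 × 0.880 = 22.
The 3rd smallest replicate is 286.71; the 22nd is 307.97.

(286.71, 307.97)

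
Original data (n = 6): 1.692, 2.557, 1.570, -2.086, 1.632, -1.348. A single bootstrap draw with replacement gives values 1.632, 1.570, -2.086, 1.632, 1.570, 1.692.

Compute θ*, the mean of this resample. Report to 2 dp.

Mean = (1.632 + 1.570 + (-2.086) + 1.632 + 1.570 + 1.692) / 6 = 6.0100 / 6 = 1.00

θ* = 1.00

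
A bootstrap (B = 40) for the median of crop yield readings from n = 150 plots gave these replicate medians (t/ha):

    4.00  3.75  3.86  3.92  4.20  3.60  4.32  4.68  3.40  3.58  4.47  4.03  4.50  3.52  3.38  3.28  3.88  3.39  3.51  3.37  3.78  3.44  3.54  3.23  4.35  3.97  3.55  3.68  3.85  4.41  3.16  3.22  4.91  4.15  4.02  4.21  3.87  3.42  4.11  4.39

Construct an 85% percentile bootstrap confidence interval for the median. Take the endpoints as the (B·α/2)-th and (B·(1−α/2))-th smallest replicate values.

(3.23, 4.47)

Sorted replicates: 3.16, 3.22, 3.23, 3.28, 3.37, 3.38, 3.39, 3.40, 3.42, 3.44, 3.51, 3.52, 3.54, 3.55, 3.58, 3.60, 3.68, 3.75, 3.78, 3.85, 3.86, 3.87, 3.88, 3.92, 3.97, 4.00, 4.02, 4.03, 4.11, 4.15, 4.20, 4.21, 4.32, 4.35, 4.39, 4.41, 4.47, 4.50, 4.68, 4.91
α = 0.15; lower rank = 40 × 0.075 = 3; upper rank = 40 × 0.925 = 37.
The 3rd smallest replicate is 3.23; the 37th is 4.47.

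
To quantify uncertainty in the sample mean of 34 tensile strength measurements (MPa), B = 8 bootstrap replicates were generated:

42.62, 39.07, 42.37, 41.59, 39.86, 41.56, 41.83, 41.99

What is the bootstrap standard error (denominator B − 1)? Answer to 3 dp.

SE* = 1.243

Bootstrap SE is the standard deviation of the 8 replicate means.
Mean of replicates: (42.62 + 39.07 + 42.37 + 41.59 + 39.86 + 41.56 + 41.83 + 41.99) / 8 = 330.8900 / 8 = 41.3612
Sum of squared deviations: (+1.2587)² + (−2.2912)² + (+1.0087)² + (+0.2288)² + (−1.5012)² + (+0.1988)² + (+0.4688)² + (+0.6288)² = 10.8125
Variance = 10.8125 / 7 = 1.5446
SE* = √1.5446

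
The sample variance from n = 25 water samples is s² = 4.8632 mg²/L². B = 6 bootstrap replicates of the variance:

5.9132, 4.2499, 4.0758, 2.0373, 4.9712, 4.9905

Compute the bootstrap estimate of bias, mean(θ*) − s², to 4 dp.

bias = −0.4902

mean(θ*) = (5.9132 + 4.2499 + 4.0758 + 2.0373 + 4.9712 + 4.9905) / 6 = 4.37298
bias = 4.37298 − 4.8632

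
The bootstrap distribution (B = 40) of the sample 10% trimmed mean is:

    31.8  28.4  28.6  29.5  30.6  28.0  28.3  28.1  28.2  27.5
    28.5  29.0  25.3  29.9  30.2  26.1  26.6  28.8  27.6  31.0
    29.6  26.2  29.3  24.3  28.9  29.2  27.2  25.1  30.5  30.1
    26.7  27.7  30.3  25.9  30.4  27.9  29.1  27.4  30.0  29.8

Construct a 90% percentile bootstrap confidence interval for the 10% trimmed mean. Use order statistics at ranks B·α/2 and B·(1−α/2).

(25.1, 30.6)

Sorted replicates: 24.3, 25.1, 25.3, 25.9, 26.1, 26.2, 26.6, 26.7, 27.2, 27.4, 27.5, 27.6, 27.7, 27.9, 28.0, 28.1, 28.2, 28.3, 28.4, 28.5, 28.6, 28.8, 28.9, 29.0, 29.1, 29.2, 29.3, 29.5, 29.6, 29.8, 29.9, 30.0, 30.1, 30.2, 30.3, 30.4, 30.5, 30.6, 31.0, 31.8
α = 0.10; lower rank = 40 × 0.050 = 2; upper rank = 40 × 0.950 = 38.
The 2nd smallest replicate is 25.1; the 38th is 30.6.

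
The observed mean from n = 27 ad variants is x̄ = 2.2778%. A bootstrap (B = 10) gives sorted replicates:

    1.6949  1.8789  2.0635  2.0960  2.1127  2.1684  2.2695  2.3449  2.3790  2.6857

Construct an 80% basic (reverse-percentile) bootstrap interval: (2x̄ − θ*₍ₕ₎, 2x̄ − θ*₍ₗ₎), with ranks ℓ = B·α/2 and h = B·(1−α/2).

Percentile endpoints at ranks 1 and 9: θ*₍1₎ = 1.6949, θ*₍9₎ = 2.3790.
Basic interval reflects these around x̄:
  lower = 2 × 2.2778 − 2.3790 = 2.1766
  upper = 2 × 2.2778 − 1.6949 = 2.8607

(2.1766, 2.8607)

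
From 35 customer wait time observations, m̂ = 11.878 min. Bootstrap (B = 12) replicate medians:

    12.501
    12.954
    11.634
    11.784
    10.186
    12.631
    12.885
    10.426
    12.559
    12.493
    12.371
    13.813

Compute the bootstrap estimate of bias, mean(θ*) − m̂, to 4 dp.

bias = +0.3084

mean(θ*) = (12.501 + 12.954 + 11.634 + 11.784 + 10.186 + 12.631 + 12.885 + 10.426 + 12.559 + 12.493 + 12.371 + 13.813) / 12 = 12.18642
bias = 12.18642 − 11.878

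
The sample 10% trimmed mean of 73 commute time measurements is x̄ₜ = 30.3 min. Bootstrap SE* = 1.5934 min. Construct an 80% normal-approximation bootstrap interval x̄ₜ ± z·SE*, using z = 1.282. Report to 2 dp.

Margin = 1.282 × 1.5934 = 2.043
Interval: 30.3 ± 2.043

(28.26, 32.34)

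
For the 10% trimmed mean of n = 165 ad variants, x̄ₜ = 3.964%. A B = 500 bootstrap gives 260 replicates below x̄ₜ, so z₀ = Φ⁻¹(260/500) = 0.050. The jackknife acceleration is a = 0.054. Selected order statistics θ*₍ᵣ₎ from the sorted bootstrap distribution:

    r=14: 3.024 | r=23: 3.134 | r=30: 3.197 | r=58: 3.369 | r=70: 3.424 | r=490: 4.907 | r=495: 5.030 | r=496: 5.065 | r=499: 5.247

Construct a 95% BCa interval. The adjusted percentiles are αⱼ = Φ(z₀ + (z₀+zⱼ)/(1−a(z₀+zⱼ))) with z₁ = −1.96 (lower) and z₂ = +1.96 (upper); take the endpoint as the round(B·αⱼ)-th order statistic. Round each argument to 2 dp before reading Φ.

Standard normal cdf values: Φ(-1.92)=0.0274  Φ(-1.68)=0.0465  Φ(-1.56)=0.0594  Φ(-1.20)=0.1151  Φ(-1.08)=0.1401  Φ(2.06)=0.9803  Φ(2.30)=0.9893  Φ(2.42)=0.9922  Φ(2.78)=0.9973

Lower: z₀ + z₁ = 0.050 + (-1.960) = -1.910; 1 − a(z₀+z₁) = 1 − (0.054)(-1.910) = 1.1031; argument = 0.050 + (-1.910)/1.1031 = -1.6814 → -1.68.
α₁ = Φ(-1.68) = 0.0465; rank = round(500 × 0.0465) = 23; θ*₍23₎ = 3.134.
Upper: z₀ + z₂ = 2.010; 1 − a(z₀+z₂) = 0.8915; argument = 2.3047 → 2.30; α₂ = 0.9893; rank = 495; θ*₍495₎ = 5.030.

(3.134, 5.030)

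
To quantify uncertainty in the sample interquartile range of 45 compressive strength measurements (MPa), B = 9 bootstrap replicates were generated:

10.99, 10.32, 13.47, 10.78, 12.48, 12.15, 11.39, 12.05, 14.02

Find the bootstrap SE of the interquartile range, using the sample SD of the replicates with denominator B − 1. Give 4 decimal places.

SE* = 1.2342

Bootstrap SE is the standard deviation of the 9 replicate interquartile ranges.
Mean of replicates: (10.99 + 10.32 + 13.47 + 10.78 + 12.48 + 12.15 + 11.39 + 12.05 + 14.02) / 9 = 107.65000 / 9 = 11.96111
Sum of squared deviations: (−0.97111)² + (−1.64111)² + (+1.50889)² + (−1.18111)² + (+0.51889)² + (+0.18889)² + (−0.57111)² + (+0.08889)² + (+2.05889)² = 12.18609
Variance = 12.18609 / 8 = 1.52326
SE* = √1.52326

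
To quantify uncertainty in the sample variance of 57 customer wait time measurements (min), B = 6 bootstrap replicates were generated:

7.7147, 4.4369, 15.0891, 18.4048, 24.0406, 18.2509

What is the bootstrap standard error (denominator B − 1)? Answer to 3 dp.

Bootstrap SE is the standard deviation of the 6 replicate variances.
Mean of replicates: (7.7147 + 4.4369 + 15.0891 + 18.4048 + 24.0406 + 18.2509) / 6 = 87.93700 / 6 = 14.65617
Sum of squared deviations: (−6.94147)² + (−10.21927)² + (+0.43293)² + (+3.74863)² + (+9.38443)² + (+3.59473)² = 267.84675
Variance = 267.84675 / 5 = 53.56935
SE* = √53.56935

SE* = 7.319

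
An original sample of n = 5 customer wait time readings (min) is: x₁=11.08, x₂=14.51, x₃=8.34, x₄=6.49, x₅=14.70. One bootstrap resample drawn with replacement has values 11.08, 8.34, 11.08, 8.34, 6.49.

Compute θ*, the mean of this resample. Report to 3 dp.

Mean = (11.08 + 8.34 + 11.08 + 8.34 + 6.49) / 5 = 45.330 / 5 = 9.066

θ* = 9.066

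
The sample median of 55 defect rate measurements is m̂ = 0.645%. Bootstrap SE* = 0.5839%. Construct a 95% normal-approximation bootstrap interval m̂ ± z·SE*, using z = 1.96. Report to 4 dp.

Margin = 1.96 × 0.5839 = 1.14444
Interval: 0.645 ± 1.14444

(-0.4994, 1.7894)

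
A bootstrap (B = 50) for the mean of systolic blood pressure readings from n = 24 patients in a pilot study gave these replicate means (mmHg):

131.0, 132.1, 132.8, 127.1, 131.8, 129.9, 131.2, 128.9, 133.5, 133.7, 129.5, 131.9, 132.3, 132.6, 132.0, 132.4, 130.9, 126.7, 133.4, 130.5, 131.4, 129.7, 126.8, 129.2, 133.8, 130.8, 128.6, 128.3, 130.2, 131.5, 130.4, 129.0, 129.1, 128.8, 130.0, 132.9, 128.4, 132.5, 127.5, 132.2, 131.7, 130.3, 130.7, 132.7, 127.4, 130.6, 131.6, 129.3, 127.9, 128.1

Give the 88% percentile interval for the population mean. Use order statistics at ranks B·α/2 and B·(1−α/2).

(127.1, 133.4)

Sorted replicates: 126.7, 126.8, 127.1, 127.4, 127.5, 127.9, 128.1, 128.3, 128.4, 128.6, 128.8, 128.9, 129.0, 129.1, 129.2, 129.3, 129.5, 129.7, 129.9, 130.0, 130.2, 130.3, 130.4, 130.5, 130.6, 130.7, 130.8, 130.9, 131.0, 131.2, 131.4, 131.5, 131.6, 131.7, 131.8, 131.9, 132.0, 132.1, 132.2, 132.3, 132.4, 132.5, 132.6, 132.7, 132.8, 132.9, 133.4, 133.5, 133.7, 133.8
α = 0.12; lower rank = 50 × 0.060 = 3; upper rank = 50 × 0.940 = 47.
The 3rd smallest replicate is 127.1; the 47th is 133.4.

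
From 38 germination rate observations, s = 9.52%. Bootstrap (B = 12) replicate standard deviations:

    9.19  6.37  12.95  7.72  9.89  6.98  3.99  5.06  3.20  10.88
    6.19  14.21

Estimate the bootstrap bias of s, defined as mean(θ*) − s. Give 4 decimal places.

mean(θ*) = (9.19 + 6.37 + 12.95 + 7.72 + 9.89 + 6.98 + 3.99 + 5.06 + 3.20 + 10.88 + 6.19 + 14.21) / 12 = 8.05250
bias = 8.05250 − 9.52

bias = −1.4675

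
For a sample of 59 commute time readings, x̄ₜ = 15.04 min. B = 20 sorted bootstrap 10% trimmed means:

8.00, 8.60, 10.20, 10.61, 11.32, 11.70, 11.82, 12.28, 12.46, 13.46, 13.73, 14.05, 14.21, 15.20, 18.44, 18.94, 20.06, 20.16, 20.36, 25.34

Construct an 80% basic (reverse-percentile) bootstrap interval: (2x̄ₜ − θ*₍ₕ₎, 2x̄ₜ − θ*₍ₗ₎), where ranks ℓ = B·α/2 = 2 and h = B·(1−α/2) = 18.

Percentile endpoints at ranks 2 and 18: θ*₍2₎ = 8.60, θ*₍18₎ = 20.16.
Basic interval reflects these around x̄ₜ:
  lower = 2 × 15.04 − 20.16 = 9.92
  upper = 2 × 15.04 − 8.60 = 21.48

(9.92, 21.48)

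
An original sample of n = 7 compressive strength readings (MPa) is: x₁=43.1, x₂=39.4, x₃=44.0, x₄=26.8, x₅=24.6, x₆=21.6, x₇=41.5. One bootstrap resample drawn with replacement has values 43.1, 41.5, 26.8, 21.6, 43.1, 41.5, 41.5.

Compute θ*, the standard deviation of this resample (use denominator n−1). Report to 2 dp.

θ* = 8.91

Mean = 37.0143; sum of squared deviations = 476.3686
s² = 476.3686 / 6 = 79.3948
s = √79.3948 = 8.91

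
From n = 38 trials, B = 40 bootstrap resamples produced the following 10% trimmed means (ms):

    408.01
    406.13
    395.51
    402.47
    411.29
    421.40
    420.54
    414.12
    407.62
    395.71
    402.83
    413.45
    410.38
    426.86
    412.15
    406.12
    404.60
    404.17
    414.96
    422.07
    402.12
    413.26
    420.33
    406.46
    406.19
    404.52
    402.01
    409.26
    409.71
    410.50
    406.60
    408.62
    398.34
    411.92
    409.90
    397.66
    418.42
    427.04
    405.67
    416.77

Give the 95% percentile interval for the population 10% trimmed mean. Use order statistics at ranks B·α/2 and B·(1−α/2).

(395.51, 426.86)

Sorted replicates: 395.51, 395.71, 397.66, 398.34, 402.01, 402.12, 402.47, 402.83, 404.17, 404.52, 404.60, 405.67, 406.12, 406.13, 406.19, 406.46, 406.60, 407.62, 408.01, 408.62, 409.26, 409.71, 409.90, 410.38, 410.50, 411.29, 411.92, 412.15, 413.26, 413.45, 414.12, 414.96, 416.77, 418.42, 420.33, 420.54, 421.40, 422.07, 426.86, 427.04
α = 0.05; lower rank = 40 × 0.025 = 1; upper rank = 40 × 0.975 = 39.
The 1st smallest replicate is 395.51; the 39th is 426.86.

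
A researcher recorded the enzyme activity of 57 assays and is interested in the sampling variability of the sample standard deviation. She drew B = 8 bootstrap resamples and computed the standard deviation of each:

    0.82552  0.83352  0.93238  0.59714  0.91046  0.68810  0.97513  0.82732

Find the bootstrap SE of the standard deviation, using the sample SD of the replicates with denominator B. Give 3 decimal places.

Bootstrap SE is the standard deviation of the 8 replicate standard deviations.
Mean of replicates: (0.82552 + 0.83352 + 0.93238 + 0.59714 + 0.91046 + 0.68810 + 0.97513 + 0.82732) / 8 = 6.589570 / 8 = 0.823696
Sum of squared deviations: (+0.001824)² + (+0.009824)² + (+0.108684)² + (−0.226556)² + (+0.086764)² + (−0.135596)² + (+0.151434)² + (+0.003624)² = 0.112099
Variance = 0.112099 / 8 = 0.014012
SE* = √0.014012

SE* = 0.118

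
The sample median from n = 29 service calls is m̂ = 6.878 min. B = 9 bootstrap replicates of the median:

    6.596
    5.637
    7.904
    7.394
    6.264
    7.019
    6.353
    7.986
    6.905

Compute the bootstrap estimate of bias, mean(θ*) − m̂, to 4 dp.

mean(θ*) = (6.596 + 5.637 + 7.904 + 7.394 + 6.264 + 7.019 + 6.353 + 7.986 + 6.905) / 9 = 6.89533
bias = 6.89533 − 6.878

bias = +0.0173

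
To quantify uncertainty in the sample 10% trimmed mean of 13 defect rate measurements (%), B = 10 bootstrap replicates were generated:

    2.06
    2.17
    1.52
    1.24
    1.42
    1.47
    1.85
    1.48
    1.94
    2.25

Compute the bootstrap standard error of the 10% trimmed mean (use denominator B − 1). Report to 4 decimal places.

Bootstrap SE is the standard deviation of the 10 replicate 10% trimmed means.
Mean of replicates: (2.06 + 2.17 + 1.52 + 1.24 + 1.42 + 1.47 + 1.85 + 1.48 + 1.94 + 2.25) / 10 = 17.40000 / 10 = 1.74000
Sum of squared deviations: (+0.32000)² + (+0.43000)² + (−0.22000)² + (−0.50000)² + (−0.32000)² + (−0.27000)² + (+0.11000)² + (−0.26000)² + (+0.20000)² + (+0.51000)² = 1.14080
Variance = 1.14080 / 9 = 0.12676
SE* = √0.12676

SE* = 0.3560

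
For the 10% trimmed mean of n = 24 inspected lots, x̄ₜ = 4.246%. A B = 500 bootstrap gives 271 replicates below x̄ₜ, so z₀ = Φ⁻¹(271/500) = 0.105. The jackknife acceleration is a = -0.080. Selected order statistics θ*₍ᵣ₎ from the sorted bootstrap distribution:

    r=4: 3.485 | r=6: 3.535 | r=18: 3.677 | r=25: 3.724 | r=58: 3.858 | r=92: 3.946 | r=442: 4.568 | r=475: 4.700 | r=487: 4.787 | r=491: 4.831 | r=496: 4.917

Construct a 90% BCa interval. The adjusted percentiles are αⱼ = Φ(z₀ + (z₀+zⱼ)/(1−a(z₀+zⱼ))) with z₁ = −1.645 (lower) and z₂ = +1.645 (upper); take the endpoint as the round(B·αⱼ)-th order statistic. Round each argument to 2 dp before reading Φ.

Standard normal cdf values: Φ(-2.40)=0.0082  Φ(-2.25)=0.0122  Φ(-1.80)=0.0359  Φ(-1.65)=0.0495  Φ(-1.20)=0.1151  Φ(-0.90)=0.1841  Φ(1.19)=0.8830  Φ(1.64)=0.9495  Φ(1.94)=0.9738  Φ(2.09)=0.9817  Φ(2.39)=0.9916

(3.724, 4.700)

Lower: z₀ + z₁ = 0.105 + (-1.645) = -1.540; 1 − a(z₀+z₁) = 1 − (-0.080)(-1.540) = 0.8768; argument = 0.105 + (-1.540)/0.8768 = -1.6514 → -1.65.
α₁ = Φ(-1.65) = 0.0495; rank = round(500 × 0.0495) = 25; θ*₍25₎ = 3.724.
Upper: z₀ + z₂ = 1.750; 1 − a(z₀+z₂) = 1.1400; argument = 1.6401 → 1.64; α₂ = 0.9495; rank = 475; θ*₍475₎ = 4.700.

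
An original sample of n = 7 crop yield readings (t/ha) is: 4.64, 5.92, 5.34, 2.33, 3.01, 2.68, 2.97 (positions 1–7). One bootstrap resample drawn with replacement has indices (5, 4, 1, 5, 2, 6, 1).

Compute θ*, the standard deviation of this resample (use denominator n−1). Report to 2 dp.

Resample values: 3.01, 2.33, 4.64, 3.01, 5.92, 2.68, 4.64.
Mean = 3.7471; sum of squared deviations = 10.5495
s² = 10.5495 / 6 = 1.7583
s = √1.7583 = 1.33

θ* = 1.33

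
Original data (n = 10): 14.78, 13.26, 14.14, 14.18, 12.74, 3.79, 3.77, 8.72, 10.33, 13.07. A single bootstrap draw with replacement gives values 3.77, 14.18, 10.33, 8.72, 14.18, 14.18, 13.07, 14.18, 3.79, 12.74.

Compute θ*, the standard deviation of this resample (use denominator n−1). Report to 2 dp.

Mean = 10.9140; sum of squared deviations = 157.5924
s² = 157.5924 / 9 = 17.5103
s = √17.5103 = 4.18

θ* = 4.18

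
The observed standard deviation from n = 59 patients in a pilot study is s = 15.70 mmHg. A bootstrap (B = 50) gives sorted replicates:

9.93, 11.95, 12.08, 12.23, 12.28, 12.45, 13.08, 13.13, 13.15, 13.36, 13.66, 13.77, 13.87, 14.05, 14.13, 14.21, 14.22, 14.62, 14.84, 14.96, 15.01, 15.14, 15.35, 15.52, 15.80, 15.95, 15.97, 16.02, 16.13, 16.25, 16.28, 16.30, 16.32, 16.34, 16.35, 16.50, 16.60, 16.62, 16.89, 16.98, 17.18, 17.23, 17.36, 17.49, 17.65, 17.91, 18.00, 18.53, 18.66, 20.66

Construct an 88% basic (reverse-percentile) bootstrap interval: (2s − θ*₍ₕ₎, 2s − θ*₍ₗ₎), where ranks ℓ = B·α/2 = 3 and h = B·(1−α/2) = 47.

Percentile endpoints at ranks 3 and 47: θ*₍3₎ = 12.08, θ*₍47₎ = 18.00.
Basic interval reflects these around s:
  lower = 2 × 15.70 − 18.00 = 13.40
  upper = 2 × 15.70 − 12.08 = 19.32

(13.40, 19.32)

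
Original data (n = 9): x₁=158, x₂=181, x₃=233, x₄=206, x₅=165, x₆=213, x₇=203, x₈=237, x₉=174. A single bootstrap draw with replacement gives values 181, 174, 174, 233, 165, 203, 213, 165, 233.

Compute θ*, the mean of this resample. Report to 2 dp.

θ* = 193.44

Mean = (181 + 174 + 174 + 233 + 165 + 203 + 213 + 165 + 233) / 9 = 1741.0 / 9 = 193.44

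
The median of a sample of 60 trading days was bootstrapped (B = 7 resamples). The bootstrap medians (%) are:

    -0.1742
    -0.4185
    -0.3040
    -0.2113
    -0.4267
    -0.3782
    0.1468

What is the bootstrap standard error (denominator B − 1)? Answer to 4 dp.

SE* = 0.2015

Bootstrap SE is the standard deviation of the 7 replicate medians.
Mean of replicates: ((-0.1742) + (-0.4185) + (-0.3040) + (-0.2113) + (-0.4267) + (-0.3782) + 0.1468) / 7 = -1.76610 / 7 = -0.25230
Sum of squared deviations: (+0.07810)² + (−0.16620)² + (−0.05170)² + (+0.04100)² + (−0.17440)² + (−0.12590)² + (+0.39910)² = 0.24362
Variance = 0.24362 / 6 = 0.04060
SE* = √0.04060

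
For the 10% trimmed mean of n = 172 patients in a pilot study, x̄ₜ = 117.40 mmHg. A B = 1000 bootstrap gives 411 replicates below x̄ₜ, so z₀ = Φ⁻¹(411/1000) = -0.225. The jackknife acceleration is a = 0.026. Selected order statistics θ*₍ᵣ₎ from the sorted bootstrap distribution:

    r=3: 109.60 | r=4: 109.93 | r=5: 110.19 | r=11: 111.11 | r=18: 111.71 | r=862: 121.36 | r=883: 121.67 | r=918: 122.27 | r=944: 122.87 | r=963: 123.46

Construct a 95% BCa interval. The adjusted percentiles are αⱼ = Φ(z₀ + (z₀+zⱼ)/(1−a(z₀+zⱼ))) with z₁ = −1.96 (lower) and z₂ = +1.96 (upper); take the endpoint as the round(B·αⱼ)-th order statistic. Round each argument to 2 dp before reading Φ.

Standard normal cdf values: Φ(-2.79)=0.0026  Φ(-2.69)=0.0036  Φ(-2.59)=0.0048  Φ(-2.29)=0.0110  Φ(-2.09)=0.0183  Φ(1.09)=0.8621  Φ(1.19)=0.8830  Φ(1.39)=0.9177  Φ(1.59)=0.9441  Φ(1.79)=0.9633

Lower: z₀ + z₁ = -0.225 + (-1.960) = -2.185; 1 − a(z₀+z₁) = 1 − (0.026)(-2.185) = 1.0568; argument = -0.225 + (-2.185)/1.0568 = -2.2925 → -2.29.
α₁ = Φ(-2.29) = 0.0110; rank = round(1000 × 0.0110) = 11; θ*₍11₎ = 111.11.
Upper: z₀ + z₂ = 1.735; 1 − a(z₀+z₂) = 0.9549; argument = 1.5920 → 1.59; α₂ = 0.9441; rank = 944; θ*₍944₎ = 122.87.

(111.11, 122.87)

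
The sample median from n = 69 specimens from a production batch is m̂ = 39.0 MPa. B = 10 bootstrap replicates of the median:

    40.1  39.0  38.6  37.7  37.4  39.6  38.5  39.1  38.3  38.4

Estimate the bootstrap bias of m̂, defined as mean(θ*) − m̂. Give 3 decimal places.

mean(θ*) = (40.1 + 39.0 + 38.6 + 37.7 + 37.4 + 39.6 + 38.5 + 39.1 + 38.3 + 38.4) / 10 = 38.6700
bias = 38.6700 − 39.0

bias = −0.330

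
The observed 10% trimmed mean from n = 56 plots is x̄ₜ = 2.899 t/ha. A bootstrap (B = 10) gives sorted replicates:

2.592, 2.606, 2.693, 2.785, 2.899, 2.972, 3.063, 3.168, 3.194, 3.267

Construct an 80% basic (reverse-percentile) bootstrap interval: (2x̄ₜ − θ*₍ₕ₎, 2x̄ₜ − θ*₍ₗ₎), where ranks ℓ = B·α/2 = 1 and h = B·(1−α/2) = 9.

(2.604, 3.206)

Percentile endpoints at ranks 1 and 9: θ*₍1₎ = 2.592, θ*₍9₎ = 3.194.
Basic interval reflects these around x̄ₜ:
  lower = 2 × 2.899 − 3.194 = 2.604
  upper = 2 × 2.899 − 2.592 = 3.206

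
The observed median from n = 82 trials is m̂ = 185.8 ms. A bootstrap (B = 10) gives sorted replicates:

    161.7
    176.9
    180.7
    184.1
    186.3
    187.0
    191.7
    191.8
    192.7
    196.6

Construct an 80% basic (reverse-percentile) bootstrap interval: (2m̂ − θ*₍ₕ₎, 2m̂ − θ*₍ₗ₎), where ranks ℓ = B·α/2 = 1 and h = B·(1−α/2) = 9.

Percentile endpoints at ranks 1 and 9: θ*₍1₎ = 161.7, θ*₍9₎ = 192.7.
Basic interval reflects these around m̂:
  lower = 2 × 185.8 − 192.7 = 178.9
  upper = 2 × 185.8 − 161.7 = 209.9

(178.9, 209.9)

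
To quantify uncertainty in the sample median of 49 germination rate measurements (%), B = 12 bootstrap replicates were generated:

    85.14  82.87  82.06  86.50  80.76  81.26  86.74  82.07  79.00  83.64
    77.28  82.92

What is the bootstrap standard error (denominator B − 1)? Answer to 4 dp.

SE* = 2.8123

Bootstrap SE is the standard deviation of the 12 replicate medians.
Mean of replicates: (85.14 + 82.87 + 82.06 + 86.50 + 80.76 + 81.26 + 86.74 + 82.07 + 79.00 + 83.64 + 77.28 + 82.92) / 12 = 990.24000 / 12 = 82.52000
Sum of squared deviations: (+2.62000)² + (+0.35000)² + (−0.46000)² + (+3.98000)² + (−1.76000)² + (−1.26000)² + (+4.22000)² + (−0.45000)² + (−3.52000)² + (+1.12000)² + (−5.24000)² + (+0.40000)² = 86.99740
Variance = 86.99740 / 11 = 7.90885
SE* = √7.90885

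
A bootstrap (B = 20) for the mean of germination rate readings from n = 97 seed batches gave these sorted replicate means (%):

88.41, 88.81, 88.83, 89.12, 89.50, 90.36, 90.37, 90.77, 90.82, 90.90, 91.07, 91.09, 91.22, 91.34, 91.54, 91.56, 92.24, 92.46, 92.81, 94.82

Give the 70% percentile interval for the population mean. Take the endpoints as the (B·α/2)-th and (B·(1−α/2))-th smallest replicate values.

(88.83, 92.24)

α = 0.30; lower rank = 20 × 0.150 = 3; upper rank = 20 × 0.850 = 17.
The 3rd smallest replicate is 88.83; the 17th is 92.24.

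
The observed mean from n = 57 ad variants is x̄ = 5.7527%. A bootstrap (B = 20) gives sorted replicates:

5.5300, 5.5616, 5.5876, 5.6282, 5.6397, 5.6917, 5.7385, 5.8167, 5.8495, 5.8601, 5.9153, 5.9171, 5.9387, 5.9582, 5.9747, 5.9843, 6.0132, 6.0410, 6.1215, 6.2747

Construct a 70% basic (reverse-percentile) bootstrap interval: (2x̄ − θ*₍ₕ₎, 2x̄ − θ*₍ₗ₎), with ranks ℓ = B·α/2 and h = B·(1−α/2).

(5.4922, 5.9178)

Percentile endpoints at ranks 3 and 17: θ*₍3₎ = 5.5876, θ*₍17₎ = 6.0132.
Basic interval reflects these around x̄:
  lower = 2 × 5.7527 − 6.0132 = 5.4922
  upper = 2 × 5.7527 − 5.5876 = 5.9178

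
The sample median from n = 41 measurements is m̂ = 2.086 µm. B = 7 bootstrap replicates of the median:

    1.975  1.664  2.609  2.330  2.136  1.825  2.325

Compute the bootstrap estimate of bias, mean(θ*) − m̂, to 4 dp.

mean(θ*) = (1.975 + 1.664 + 2.609 + 2.330 + 2.136 + 1.825 + 2.325) / 7 = 2.12343
bias = 2.12343 − 2.086

bias = +0.0374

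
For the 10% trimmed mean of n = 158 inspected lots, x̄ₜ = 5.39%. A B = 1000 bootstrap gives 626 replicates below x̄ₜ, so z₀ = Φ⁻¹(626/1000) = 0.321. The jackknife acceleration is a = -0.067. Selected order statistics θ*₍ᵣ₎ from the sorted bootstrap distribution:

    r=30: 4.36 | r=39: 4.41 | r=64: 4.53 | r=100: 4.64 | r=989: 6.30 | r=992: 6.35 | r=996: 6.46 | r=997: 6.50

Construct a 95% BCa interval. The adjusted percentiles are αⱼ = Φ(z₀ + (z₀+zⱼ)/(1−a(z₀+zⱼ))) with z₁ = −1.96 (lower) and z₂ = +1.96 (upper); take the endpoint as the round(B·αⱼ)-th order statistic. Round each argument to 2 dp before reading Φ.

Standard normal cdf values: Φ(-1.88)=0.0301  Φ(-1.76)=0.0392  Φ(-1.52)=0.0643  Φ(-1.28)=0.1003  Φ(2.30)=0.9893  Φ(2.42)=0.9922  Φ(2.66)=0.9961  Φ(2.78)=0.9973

Lower: z₀ + z₁ = 0.321 + (-1.960) = -1.639; 1 − a(z₀+z₁) = 1 − (-0.067)(-1.639) = 0.8902; argument = 0.321 + (-1.639)/0.8902 = -1.5202 → -1.52.
α₁ = Φ(-1.52) = 0.0643; rank = round(1000 × 0.0643) = 64; θ*₍64₎ = 4.53.
Upper: z₀ + z₂ = 2.281; 1 − a(z₀+z₂) = 1.1528; argument = 2.2996 → 2.30; α₂ = 0.9893; rank = 989; θ*₍989₎ = 6.30.

(4.53, 6.30)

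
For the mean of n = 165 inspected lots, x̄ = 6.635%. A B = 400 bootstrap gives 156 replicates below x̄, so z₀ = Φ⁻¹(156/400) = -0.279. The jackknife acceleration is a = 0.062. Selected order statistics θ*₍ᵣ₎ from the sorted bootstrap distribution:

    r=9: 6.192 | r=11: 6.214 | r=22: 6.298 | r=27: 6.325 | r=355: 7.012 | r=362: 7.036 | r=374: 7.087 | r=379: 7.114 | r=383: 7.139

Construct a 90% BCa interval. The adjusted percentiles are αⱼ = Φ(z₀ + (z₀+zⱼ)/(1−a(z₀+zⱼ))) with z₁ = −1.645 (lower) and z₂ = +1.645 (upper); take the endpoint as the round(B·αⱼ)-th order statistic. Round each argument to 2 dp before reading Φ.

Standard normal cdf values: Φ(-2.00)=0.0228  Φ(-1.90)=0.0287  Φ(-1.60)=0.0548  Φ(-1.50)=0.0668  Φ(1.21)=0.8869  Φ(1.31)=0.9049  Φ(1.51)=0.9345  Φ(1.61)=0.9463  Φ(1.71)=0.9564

(6.192, 7.012)

Lower: z₀ + z₁ = -0.279 + (-1.645) = -1.924; 1 − a(z₀+z₁) = 1 − (0.062)(-1.924) = 1.1193; argument = -0.279 + (-1.924)/1.1193 = -1.9979 → -2.00.
α₁ = Φ(-2.00) = 0.0228; rank = round(400 × 0.0228) = 9; θ*₍9₎ = 6.192.
Upper: z₀ + z₂ = 1.366; 1 − a(z₀+z₂) = 0.9153; argument = 1.2134 → 1.21; α₂ = 0.8869; rank = 355; θ*₍355₎ = 7.012.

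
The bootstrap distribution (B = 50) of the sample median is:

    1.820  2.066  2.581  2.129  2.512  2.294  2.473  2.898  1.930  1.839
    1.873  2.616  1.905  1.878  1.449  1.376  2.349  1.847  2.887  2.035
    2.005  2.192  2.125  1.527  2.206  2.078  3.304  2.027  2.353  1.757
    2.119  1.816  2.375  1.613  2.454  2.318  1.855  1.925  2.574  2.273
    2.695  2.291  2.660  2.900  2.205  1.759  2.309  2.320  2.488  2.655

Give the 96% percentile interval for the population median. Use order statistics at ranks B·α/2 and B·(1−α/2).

(1.376, 2.900)

Sorted replicates: 1.376, 1.449, 1.527, 1.613, 1.757, 1.759, 1.816, 1.820, 1.839, 1.847, 1.855, 1.873, 1.878, 1.905, 1.925, 1.930, 2.005, 2.027, 2.035, 2.066, 2.078, 2.119, 2.125, 2.129, 2.192, 2.205, 2.206, 2.273, 2.291, 2.294, 2.309, 2.318, 2.320, 2.349, 2.353, 2.375, 2.454, 2.473, 2.488, 2.512, 2.574, 2.581, 2.616, 2.655, 2.660, 2.695, 2.887, 2.898, 2.900, 3.304
α = 0.04; lower rank = 50 × 0.020 = 1; upper rank = 50 × 0.980 = 49.
The 1st smallest replicate is 1.376; the 49th is 2.900.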